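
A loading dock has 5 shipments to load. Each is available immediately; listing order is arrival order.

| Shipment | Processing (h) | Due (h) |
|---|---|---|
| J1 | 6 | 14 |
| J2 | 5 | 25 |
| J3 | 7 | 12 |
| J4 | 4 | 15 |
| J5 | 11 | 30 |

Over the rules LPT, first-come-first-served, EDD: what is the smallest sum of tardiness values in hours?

LPT (decreasing processing time): J5 J3 J1 J2 J4.
J5: 0→11, due 30, tardiness 0
J3: 11→18, due 12, tardiness 6
J1: 18→24, due 14, tardiness 10
J2: 24→29, due 25, tardiness 4
J4: 29→33, due 15, tardiness 18
Sum = 0+6+10+4+18 = 38.
FIFO (arrival order): J1 J2 J3 J4 J5.
J1: 0→6, due 14, tardiness 0
J2: 6→11, due 25, tardiness 0
J3: 11→18, due 12, tardiness 6
J4: 18→22, due 15, tardiness 7
J5: 22→33, due 30, tardiness 3
Sum = 0+0+6+7+3 = 16.
EDD (increasing due date): J3 J1 J4 J2 J5.
J3: 0→7, due 12, tardiness 0
J1: 7→13, due 14, tardiness 0
J4: 13→17, due 15, tardiness 2
J2: 17→22, due 25, tardiness 0
J5: 22→33, due 30, tardiness 3
Sum = 0+0+2+0+3 = 5.
LPT 38, FIFO 16, EDD 5 → minimum 5.

5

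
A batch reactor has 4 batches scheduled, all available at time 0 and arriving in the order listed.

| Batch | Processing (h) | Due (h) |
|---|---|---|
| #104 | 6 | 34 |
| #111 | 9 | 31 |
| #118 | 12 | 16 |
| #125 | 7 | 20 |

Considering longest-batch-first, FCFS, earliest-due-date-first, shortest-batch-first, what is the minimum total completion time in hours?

75

LPT (decreasing processing time): #118 #111 #125 #104.
#118: 0→12
#111: 12→21
#125: 21→28
#104: 28→34
Sum = 12+21+28+34 = 95.
FIFO (arrival order): #104 #111 #118 #125.
#104: 0→6
#111: 6→15
#118: 15→27
#125: 27→34
Sum = 6+15+27+34 = 82.
EDD (increasing due date): #118 #125 #111 #104.
#118: 0→12
#125: 12→19
#111: 19→28
#104: 28→34
Sum = 12+19+28+34 = 93.
SPT (increasing processing time): #104 #125 #111 #118.
#104: 0→6
#125: 6→13
#111: 13→22
#118: 22→34
Sum = 6+13+22+34 = 75.
LPT 95, FIFO 82, EDD 93, SPT 75 → minimum 75.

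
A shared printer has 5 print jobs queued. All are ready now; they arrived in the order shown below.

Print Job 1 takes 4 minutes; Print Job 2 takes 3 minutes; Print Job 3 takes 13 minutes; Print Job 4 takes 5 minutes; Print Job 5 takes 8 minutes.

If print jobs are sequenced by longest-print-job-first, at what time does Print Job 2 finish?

LPT (decreasing processing time): Print Job 3 Print Job 5 Print Job 4 Print Job 1 Print Job 2.
Print Job 3: 0→13
Print Job 5: 13→21
Print Job 4: 21→26
Print Job 1: 26→30
Print Job 2: 30→33

33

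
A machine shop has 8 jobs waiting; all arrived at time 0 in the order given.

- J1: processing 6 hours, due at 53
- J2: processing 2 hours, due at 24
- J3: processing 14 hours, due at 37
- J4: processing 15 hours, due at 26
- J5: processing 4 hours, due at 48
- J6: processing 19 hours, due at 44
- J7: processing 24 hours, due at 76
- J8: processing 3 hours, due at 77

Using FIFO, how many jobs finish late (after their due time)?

FIFO (arrival order): J1 J2 J3 J4 J5 J6 J7 J8.
J1: 0→6, due 53, tardiness 0
J2: 6→8, due 24, tardiness 0
J3: 8→22, due 37, tardiness 0
J4: 22→37, due 26, tardiness 11
J5: 37→41, due 48, tardiness 0
J6: 41→60, due 44, tardiness 16
J7: 60→84, due 76, tardiness 8
J8: 84→87, due 77, tardiness 10
Late jobs: 4.

4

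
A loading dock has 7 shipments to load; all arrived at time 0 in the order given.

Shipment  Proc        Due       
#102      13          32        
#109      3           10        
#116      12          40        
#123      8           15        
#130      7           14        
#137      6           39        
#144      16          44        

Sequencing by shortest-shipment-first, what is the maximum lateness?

21

SPT (increasing processing time): #109 #137 #130 #123 #116 #102 #144.
#109: 0→3, due 10, lateness -7
#137: 3→9, due 39, lateness -30
#130: 9→16, due 14, lateness 2
#123: 16→24, due 15, lateness 9
#116: 24→36, due 40, lateness -4
#102: 36→49, due 32, lateness 17
#144: 49→65, due 44, lateness 21
Maximum = 21.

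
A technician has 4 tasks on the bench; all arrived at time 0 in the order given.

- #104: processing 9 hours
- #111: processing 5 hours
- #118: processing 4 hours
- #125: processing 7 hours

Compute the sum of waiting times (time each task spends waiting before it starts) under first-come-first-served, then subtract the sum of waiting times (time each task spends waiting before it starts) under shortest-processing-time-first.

FIFO (arrival order): #104 #111 #118 #125.
#104: waits 0, runs 0→9
#111: waits 9, runs 9→14
#118: waits 14, runs 14→18
#125: waits 18, runs 18→25
Sum = 0+9+14+18 = 41.
SPT (increasing processing time): #118 #111 #125 #104.
#118: waits 0, runs 0→4
#111: waits 4, runs 4→9
#125: waits 9, runs 9→16
#104: waits 16, runs 16→25
Sum = 0+4+9+16 = 29.
Difference = 41 − 29 = 12.

12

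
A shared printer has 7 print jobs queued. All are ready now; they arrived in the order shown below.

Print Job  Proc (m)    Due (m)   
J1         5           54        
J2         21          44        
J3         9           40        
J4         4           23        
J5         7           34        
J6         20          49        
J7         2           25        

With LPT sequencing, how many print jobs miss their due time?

LPT (decreasing processing time): J2 J6 J3 J5 J1 J4 J7.
J2: 0→21, due 44, tardiness 0
J6: 21→41, due 49, tardiness 0
J3: 41→50, due 40, tardiness 10
J5: 50→57, due 34, tardiness 23
J1: 57→62, due 54, tardiness 8
J4: 62→66, due 23, tardiness 43
J7: 66→68, due 25, tardiness 43
Late print jobs: 5.

5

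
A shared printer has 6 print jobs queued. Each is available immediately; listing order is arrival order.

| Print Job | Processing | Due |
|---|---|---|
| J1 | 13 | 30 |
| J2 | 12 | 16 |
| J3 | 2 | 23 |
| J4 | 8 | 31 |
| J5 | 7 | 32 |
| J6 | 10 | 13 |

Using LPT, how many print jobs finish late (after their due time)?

5

LPT (decreasing processing time): J1 J2 J6 J4 J5 J3.
J1: 0→13, due 30, tardiness 0
J2: 13→25, due 16, tardiness 9
J6: 25→35, due 13, tardiness 22
J4: 35→43, due 31, tardiness 12
J5: 43→50, due 32, tardiness 18
J3: 50→52, due 23, tardiness 29
Late print jobs: 5.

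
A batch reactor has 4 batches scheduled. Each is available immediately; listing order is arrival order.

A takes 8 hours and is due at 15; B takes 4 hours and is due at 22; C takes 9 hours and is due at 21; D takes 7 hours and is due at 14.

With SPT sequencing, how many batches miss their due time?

2

SPT (increasing processing time): B D A C.
B: 0→4, due 22, tardiness 0
D: 4→11, due 14, tardiness 0
A: 11→19, due 15, tardiness 4
C: 19→28, due 21, tardiness 7
Late batches: 2.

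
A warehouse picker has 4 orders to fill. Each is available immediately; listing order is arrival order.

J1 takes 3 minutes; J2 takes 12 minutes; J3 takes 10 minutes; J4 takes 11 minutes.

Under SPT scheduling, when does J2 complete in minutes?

36

SPT (increasing processing time): J1 J3 J4 J2.
J1: 0→3
J3: 3→13
J4: 13→24
J2: 24→36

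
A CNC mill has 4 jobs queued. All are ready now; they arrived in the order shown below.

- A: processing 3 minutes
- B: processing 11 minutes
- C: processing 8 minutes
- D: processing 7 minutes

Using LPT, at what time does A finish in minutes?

29

LPT (decreasing processing time): B C D A.
B: 0→11
C: 11→19
D: 19→26
A: 26→29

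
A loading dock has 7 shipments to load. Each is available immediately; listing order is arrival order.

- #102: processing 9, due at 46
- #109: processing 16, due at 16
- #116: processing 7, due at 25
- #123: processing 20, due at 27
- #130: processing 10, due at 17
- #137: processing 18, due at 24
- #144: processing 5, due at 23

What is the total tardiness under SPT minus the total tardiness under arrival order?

-60

SPT (increasing processing time): #144 #116 #102 #130 #109 #137 #123.
#144: 0→5, due 23, tardiness 0
#116: 5→12, due 25, tardiness 0
#102: 12→21, due 46, tardiness 0
#130: 21→31, due 17, tardiness 14
#109: 31→47, due 16, tardiness 31
#137: 47→65, due 24, tardiness 41
#123: 65→85, due 27, tardiness 58
Sum = 0+0+0+14+31+41+58 = 144.
FIFO (arrival order): #102 #109 #116 #123 #130 #137 #144.
#102: 0→9, due 46, tardiness 0
#109: 9→25, due 16, tardiness 9
#116: 25→32, due 25, tardiness 7
#123: 32→52, due 27, tardiness 25
#130: 52→62, due 17, tardiness 45
#137: 62→80, due 24, tardiness 56
#144: 80→85, due 23, tardiness 62
Sum = 0+9+7+25+45+56+62 = 204.
Difference = 144 − 204 = -60.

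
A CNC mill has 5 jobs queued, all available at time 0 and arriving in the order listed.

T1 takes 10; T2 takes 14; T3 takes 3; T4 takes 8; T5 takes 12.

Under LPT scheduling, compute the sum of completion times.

LPT (decreasing processing time): T2 T5 T1 T4 T3.
T2: 0→14
T5: 14→26
T1: 26→36
T4: 36→44
T3: 44→47
Sum = 14+26+36+44+47 = 167.

167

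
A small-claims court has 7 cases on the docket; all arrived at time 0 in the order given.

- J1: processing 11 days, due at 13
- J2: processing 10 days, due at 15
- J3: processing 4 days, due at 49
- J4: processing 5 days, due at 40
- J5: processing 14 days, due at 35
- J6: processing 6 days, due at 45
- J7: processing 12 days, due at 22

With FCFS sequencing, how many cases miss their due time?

4

FIFO (arrival order): J1 J2 J3 J4 J5 J6 J7.
J1: 0→11, due 13, tardiness 0
J2: 11→21, due 15, tardiness 6
J3: 21→25, due 49, tardiness 0
J4: 25→30, due 40, tardiness 0
J5: 30→44, due 35, tardiness 9
J6: 44→50, due 45, tardiness 5
J7: 50→62, due 22, tardiness 40
Late cases: 4.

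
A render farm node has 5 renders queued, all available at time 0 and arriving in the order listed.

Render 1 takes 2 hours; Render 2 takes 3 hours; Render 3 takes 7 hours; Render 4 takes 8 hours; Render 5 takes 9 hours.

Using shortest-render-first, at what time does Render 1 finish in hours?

2

SPT (increasing processing time): Render 1 Render 2 Render 3 Render 4 Render 5.
Render 1: 0→2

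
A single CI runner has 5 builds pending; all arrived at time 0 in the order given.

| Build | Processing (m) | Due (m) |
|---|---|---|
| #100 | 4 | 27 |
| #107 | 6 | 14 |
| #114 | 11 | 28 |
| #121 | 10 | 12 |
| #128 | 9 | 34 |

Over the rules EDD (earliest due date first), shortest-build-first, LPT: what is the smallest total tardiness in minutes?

11

EDD (increasing due date): #121 #107 #100 #114 #128.
#121: 0→10, due 12, tardiness 0
#107: 10→16, due 14, tardiness 2
#100: 16→20, due 27, tardiness 0
#114: 20→31, due 28, tardiness 3
#128: 31→40, due 34, tardiness 6
Sum = 0+2+0+3+6 = 11.
SPT (increasing processing time): #100 #107 #128 #121 #114.
#100: 0→4, due 27, tardiness 0
#107: 4→10, due 14, tardiness 0
#128: 10→19, due 34, tardiness 0
#121: 19→29, due 12, tardiness 17
#114: 29→40, due 28, tardiness 12
Sum = 0+0+0+17+12 = 29.
LPT (decreasing processing time): #114 #121 #128 #107 #100.
#114: 0→11, due 28, tardiness 0
#121: 11→21, due 12, tardiness 9
#128: 21→30, due 34, tardiness 0
#107: 30→36, due 14, tardiness 22
#100: 36→40, due 27, tardiness 13
Sum = 0+9+0+22+13 = 44.
EDD 11, SPT 29, LPT 44 → minimum 11.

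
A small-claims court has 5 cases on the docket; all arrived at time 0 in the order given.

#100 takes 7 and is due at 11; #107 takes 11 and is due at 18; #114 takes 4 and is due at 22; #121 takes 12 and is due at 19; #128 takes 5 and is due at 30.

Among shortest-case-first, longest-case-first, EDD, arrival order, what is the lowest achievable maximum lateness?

SPT (increasing processing time): #114 #128 #100 #107 #121.
#114: 0→4, due 22, lateness -18
#128: 4→9, due 30, lateness -21
#100: 9→16, due 11, lateness 5
#107: 16→27, due 18, lateness 9
#121: 27→39, due 19, lateness 20
Maximum = 20.
LPT (decreasing processing time): #121 #107 #100 #128 #114.
#121: 0→12, due 19, lateness -7
#107: 12→23, due 18, lateness 5
#100: 23→30, due 11, lateness 19
#128: 30→35, due 30, lateness 5
#114: 35→39, due 22, lateness 17
Maximum = 19.
EDD (increasing due date): #100 #107 #121 #114 #128.
#100: 0→7, due 11, lateness -4
#107: 7→18, due 18, lateness 0
#121: 18→30, due 19, lateness 11
#114: 30→34, due 22, lateness 12
#128: 34→39, due 30, lateness 9
Maximum = 12.
FIFO (arrival order): #100 #107 #114 #121 #128.
#100: 0→7, due 11, lateness -4
#107: 7→18, due 18, lateness 0
#114: 18→22, due 22, lateness 0
#121: 22→34, due 19, lateness 15
#128: 34→39, due 30, lateness 9
Maximum = 15.
SPT 20, LPT 19, EDD 12, FIFO 15 → minimum 12.

12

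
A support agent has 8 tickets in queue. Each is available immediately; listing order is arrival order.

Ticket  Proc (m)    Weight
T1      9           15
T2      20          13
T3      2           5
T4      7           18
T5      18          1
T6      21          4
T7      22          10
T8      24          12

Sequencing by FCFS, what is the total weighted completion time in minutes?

4181

FIFO (arrival order): T1 T2 T3 T4 T5 T6 T7 T8.
T1: finishes 9, weight 15, w·C = 135
T2: finishes 29, weight 13, w·C = 377
T3: finishes 31, weight 5, w·C = 155
T4: finishes 38, weight 18, w·C = 684
T5: finishes 56, weight 1, w·C = 56
T6: finishes 77, weight 4, w·C = 308
T7: finishes 99, weight 10, w·C = 990
T8: finishes 123, weight 12, w·C = 1476
Sum = 135+377+155+684+56+308+990+1476 = 4181.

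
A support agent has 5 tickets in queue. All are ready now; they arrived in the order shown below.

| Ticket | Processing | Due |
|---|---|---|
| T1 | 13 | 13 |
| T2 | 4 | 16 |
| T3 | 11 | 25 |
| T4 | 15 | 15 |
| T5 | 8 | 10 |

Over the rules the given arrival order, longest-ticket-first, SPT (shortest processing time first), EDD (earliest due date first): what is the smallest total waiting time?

FIFO (arrival order): T1 T2 T3 T4 T5.
T1: waits 0, runs 0→13
T2: waits 13, runs 13→17
T3: waits 17, runs 17→28
T4: waits 28, runs 28→43
T5: waits 43, runs 43→51
Sum = 0+13+17+28+43 = 101.
LPT (decreasing processing time): T4 T1 T3 T5 T2.
T4: waits 0, runs 0→15
T1: waits 15, runs 15→28
T3: waits 28, runs 28→39
T5: waits 39, runs 39→47
T2: waits 47, runs 47→51
Sum = 0+15+28+39+47 = 129.
SPT (increasing processing time): T2 T5 T3 T1 T4.
T2: waits 0, runs 0→4
T5: waits 4, runs 4→12
T3: waits 12, runs 12→23
T1: waits 23, runs 23→36
T4: waits 36, runs 36→51
Sum = 0+4+12+23+36 = 75.
EDD (increasing due date): T5 T1 T4 T2 T3.
T5: waits 0, runs 0→8
T1: waits 8, runs 8→21
T4: waits 21, runs 21→36
T2: waits 36, runs 36→40
T3: waits 40, runs 40→51
Sum = 0+8+21+36+40 = 105.
FIFO 101, LPT 129, SPT 75, EDD 105 → minimum 75.

75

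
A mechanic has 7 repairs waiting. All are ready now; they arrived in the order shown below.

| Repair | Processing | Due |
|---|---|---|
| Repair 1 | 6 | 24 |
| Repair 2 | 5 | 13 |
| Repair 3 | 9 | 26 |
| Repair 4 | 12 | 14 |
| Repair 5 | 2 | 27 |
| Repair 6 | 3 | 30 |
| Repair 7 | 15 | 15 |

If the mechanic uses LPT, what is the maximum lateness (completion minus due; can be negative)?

34

LPT (decreasing processing time): Repair 7 Repair 4 Repair 3 Repair 1 Repair 2 Repair 6 Repair 5.
Repair 7: 0→15, due 15, lateness 0
Repair 4: 15→27, due 14, lateness 13
Repair 3: 27→36, due 26, lateness 10
Repair 1: 36→42, due 24, lateness 18
Repair 2: 42→47, due 13, lateness 34
Repair 6: 47→50, due 30, lateness 20
Repair 5: 50→52, due 27, lateness 25
Maximum = 34.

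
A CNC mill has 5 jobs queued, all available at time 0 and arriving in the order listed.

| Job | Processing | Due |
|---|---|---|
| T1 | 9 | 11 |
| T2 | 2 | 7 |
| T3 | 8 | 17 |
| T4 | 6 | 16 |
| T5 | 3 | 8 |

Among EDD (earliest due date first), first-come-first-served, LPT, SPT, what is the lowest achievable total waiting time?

EDD (increasing due date): T2 T5 T1 T4 T3.
T2: waits 0, runs 0→2
T5: waits 2, runs 2→5
T1: waits 5, runs 5→14
T4: waits 14, runs 14→20
T3: waits 20, runs 20→28
Sum = 0+2+5+14+20 = 41.
FIFO (arrival order): T1 T2 T3 T4 T5.
T1: waits 0, runs 0→9
T2: waits 9, runs 9→11
T3: waits 11, runs 11→19
T4: waits 19, runs 19→25
T5: waits 25, runs 25→28
Sum = 0+9+11+19+25 = 64.
LPT (decreasing processing time): T1 T3 T4 T5 T2.
T1: waits 0, runs 0→9
T3: waits 9, runs 9→17
T4: waits 17, runs 17→23
T5: waits 23, runs 23→26
T2: waits 26, runs 26→28
Sum = 0+9+17+23+26 = 75.
SPT (increasing processing time): T2 T5 T4 T3 T1.
T2: waits 0, runs 0→2
T5: waits 2, runs 2→5
T4: waits 5, runs 5→11
T3: waits 11, runs 11→19
T1: waits 19, runs 19→28
Sum = 0+2+5+11+19 = 37.
EDD 41, FIFO 64, LPT 75, SPT 37 → minimum 37.

37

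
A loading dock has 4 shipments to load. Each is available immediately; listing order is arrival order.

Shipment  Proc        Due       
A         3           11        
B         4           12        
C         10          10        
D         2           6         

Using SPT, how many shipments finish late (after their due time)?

SPT (increasing processing time): D A B C.
D: 0→2, due 6, tardiness 0
A: 2→5, due 11, tardiness 0
B: 5→9, due 12, tardiness 0
C: 9→19, due 10, tardiness 9
Late shipments: 1.

1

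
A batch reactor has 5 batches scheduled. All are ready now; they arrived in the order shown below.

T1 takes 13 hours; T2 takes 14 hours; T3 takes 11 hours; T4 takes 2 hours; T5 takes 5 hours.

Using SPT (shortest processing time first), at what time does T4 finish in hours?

SPT (increasing processing time): T4 T5 T3 T1 T2.
T4: 0→2

2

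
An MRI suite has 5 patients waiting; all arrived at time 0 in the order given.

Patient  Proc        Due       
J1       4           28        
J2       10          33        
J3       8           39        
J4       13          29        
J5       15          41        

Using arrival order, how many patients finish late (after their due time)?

FIFO (arrival order): J1 J2 J3 J4 J5.
J1: 0→4, due 28, tardiness 0
J2: 4→14, due 33, tardiness 0
J3: 14→22, due 39, tardiness 0
J4: 22→35, due 29, tardiness 6
J5: 35→50, due 41, tardiness 9
Late patients: 2.

2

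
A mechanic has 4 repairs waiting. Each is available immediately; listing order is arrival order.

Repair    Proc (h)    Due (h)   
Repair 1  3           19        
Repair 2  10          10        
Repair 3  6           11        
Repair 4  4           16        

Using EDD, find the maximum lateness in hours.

5

EDD (increasing due date): Repair 2 Repair 3 Repair 4 Repair 1.
Repair 2: 0→10, due 10, lateness 0
Repair 3: 10→16, due 11, lateness 5
Repair 4: 16→20, due 16, lateness 4
Repair 1: 20→23, due 19, lateness 4
Maximum = 5.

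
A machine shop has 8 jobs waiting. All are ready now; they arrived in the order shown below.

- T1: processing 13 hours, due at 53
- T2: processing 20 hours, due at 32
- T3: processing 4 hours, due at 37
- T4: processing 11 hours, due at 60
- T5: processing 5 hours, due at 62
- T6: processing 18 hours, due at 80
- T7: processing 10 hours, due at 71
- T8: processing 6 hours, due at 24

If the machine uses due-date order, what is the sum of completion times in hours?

EDD (increasing due date): T8 T2 T3 T1 T4 T5 T7 T6.
T8: 0→6
T2: 6→26
T3: 26→30
T1: 30→43
T4: 43→54
T5: 54→59
T7: 59→69
T6: 69→87
Sum = 6+26+30+43+54+59+69+87 = 374.

374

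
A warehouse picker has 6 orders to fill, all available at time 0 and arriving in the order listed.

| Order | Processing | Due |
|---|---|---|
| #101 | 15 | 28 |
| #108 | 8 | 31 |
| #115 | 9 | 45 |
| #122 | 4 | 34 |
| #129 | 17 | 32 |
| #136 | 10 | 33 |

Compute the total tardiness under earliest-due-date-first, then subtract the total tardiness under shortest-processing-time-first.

14

EDD (increasing due date): #101 #108 #129 #136 #122 #115.
#101: 0→15, due 28, tardiness 0
#108: 15→23, due 31, tardiness 0
#129: 23→40, due 32, tardiness 8
#136: 40→50, due 33, tardiness 17
#122: 50→54, due 34, tardiness 20
#115: 54→63, due 45, tardiness 18
Sum = 0+0+8+17+20+18 = 63.
SPT (increasing processing time): #122 #108 #115 #136 #101 #129.
#122: 0→4, due 34, tardiness 0
#108: 4→12, due 31, tardiness 0
#115: 12→21, due 45, tardiness 0
#136: 21→31, due 33, tardiness 0
#101: 31→46, due 28, tardiness 18
#129: 46→63, due 32, tardiness 31
Sum = 0+0+0+0+18+31 = 49.
Difference = 63 − 49 = 14.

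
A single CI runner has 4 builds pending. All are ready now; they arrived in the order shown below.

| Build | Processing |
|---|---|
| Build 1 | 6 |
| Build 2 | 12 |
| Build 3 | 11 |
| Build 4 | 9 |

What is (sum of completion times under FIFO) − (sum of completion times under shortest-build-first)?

6

FIFO (arrival order): Build 1 Build 2 Build 3 Build 4.
Build 1: 0→6
Build 2: 6→18
Build 3: 18→29
Build 4: 29→38
Sum = 6+18+29+38 = 91.
SPT (increasing processing time): Build 1 Build 4 Build 3 Build 2.
Build 1: 0→6
Build 4: 6→15
Build 3: 15→26
Build 2: 26→38
Sum = 6+15+26+38 = 85.
Difference = 91 − 85 = 6.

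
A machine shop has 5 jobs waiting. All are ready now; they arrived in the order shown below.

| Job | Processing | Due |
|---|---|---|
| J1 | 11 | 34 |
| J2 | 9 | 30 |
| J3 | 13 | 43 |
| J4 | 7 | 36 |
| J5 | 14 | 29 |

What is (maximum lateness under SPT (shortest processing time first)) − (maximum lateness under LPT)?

SPT (increasing processing time): J4 J2 J1 J3 J5.
J4: 0→7, due 36, lateness -29
J2: 7→16, due 30, lateness -14
J1: 16→27, due 34, lateness -7
J3: 27→40, due 43, lateness -3
J5: 40→54, due 29, lateness 25
Maximum = 25.
LPT (decreasing processing time): J5 J3 J1 J2 J4.
J5: 0→14, due 29, lateness -15
J3: 14→27, due 43, lateness -16
J1: 27→38, due 34, lateness 4
J2: 38→47, due 30, lateness 17
J4: 47→54, due 36, lateness 18
Maximum = 18.
Difference = 25 − 18 = 7.

7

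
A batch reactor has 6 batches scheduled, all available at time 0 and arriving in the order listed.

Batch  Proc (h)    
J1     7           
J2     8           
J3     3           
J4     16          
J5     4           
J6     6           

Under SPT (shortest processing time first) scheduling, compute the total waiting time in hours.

SPT (increasing processing time): J3 J5 J6 J1 J2 J4.
J3: waits 0, runs 0→3
J5: waits 3, runs 3→7
J6: waits 7, runs 7→13
J1: waits 13, runs 13→20
J2: waits 20, runs 20→28
J4: waits 28, runs 28→44
Sum = 0+3+7+13+20+28 = 71.

71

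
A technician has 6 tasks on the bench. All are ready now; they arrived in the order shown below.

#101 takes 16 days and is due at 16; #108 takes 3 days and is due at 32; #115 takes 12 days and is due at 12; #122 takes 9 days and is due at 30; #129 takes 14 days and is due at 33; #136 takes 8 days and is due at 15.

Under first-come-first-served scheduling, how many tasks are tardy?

FIFO (arrival order): #101 #108 #115 #122 #129 #136.
#101: 0→16, due 16, tardiness 0
#108: 16→19, due 32, tardiness 0
#115: 19→31, due 12, tardiness 19
#122: 31→40, due 30, tardiness 10
#129: 40→54, due 33, tardiness 21
#136: 54→62, due 15, tardiness 47
Late tasks: 4.

4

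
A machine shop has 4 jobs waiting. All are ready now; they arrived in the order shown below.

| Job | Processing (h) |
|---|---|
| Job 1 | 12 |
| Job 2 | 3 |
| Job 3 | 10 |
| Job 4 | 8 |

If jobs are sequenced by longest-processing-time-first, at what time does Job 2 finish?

LPT (decreasing processing time): Job 1 Job 3 Job 4 Job 2.
Job 1: 0→12
Job 3: 12→22
Job 4: 22→30
Job 2: 30→33

33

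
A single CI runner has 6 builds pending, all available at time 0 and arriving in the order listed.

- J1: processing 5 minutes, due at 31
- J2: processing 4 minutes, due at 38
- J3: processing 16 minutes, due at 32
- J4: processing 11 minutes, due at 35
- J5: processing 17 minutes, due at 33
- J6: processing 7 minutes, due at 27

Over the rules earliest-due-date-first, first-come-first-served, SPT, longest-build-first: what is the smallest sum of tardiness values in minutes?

38

EDD (increasing due date): J6 J1 J3 J5 J4 J2.
J6: 0→7, due 27, tardiness 0
J1: 7→12, due 31, tardiness 0
J3: 12→28, due 32, tardiness 0
J5: 28→45, due 33, tardiness 12
J4: 45→56, due 35, tardiness 21
J2: 56→60, due 38, tardiness 22
Sum = 0+0+0+12+21+22 = 55.
FIFO (arrival order): J1 J2 J3 J4 J5 J6.
J1: 0→5, due 31, tardiness 0
J2: 5→9, due 38, tardiness 0
J3: 9→25, due 32, tardiness 0
J4: 25→36, due 35, tardiness 1
J5: 36→53, due 33, tardiness 20
J6: 53→60, due 27, tardiness 33
Sum = 0+0+0+1+20+33 = 54.
SPT (increasing processing time): J2 J1 J6 J4 J3 J5.
J2: 0→4, due 38, tardiness 0
J1: 4→9, due 31, tardiness 0
J6: 9→16, due 27, tardiness 0
J4: 16→27, due 35, tardiness 0
J3: 27→43, due 32, tardiness 11
J5: 43→60, due 33, tardiness 27
Sum = 0+0+0+0+11+27 = 38.
LPT (decreasing processing time): J5 J3 J4 J6 J1 J2.
J5: 0→17, due 33, tardiness 0
J3: 17→33, due 32, tardiness 1
J4: 33→44, due 35, tardiness 9
J6: 44→51, due 27, tardiness 24
J1: 51→56, due 31, tardiness 25
J2: 56→60, due 38, tardiness 22
Sum = 0+1+9+24+25+22 = 81.
EDD 55, FIFO 54, SPT 38, LPT 81 → minimum 38.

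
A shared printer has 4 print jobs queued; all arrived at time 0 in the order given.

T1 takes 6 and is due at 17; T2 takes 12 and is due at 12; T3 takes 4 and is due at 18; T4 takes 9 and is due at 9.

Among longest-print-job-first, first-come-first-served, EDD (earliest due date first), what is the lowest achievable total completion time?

LPT (decreasing processing time): T2 T4 T1 T3.
T2: 0→12
T4: 12→21
T1: 21→27
T3: 27→31
Sum = 12+21+27+31 = 91.
FIFO (arrival order): T1 T2 T3 T4.
T1: 0→6
T2: 6→18
T3: 18→22
T4: 22→31
Sum = 6+18+22+31 = 77.
EDD (increasing due date): T4 T2 T1 T3.
T4: 0→9
T2: 9→21
T1: 21→27
T3: 27→31
Sum = 9+21+27+31 = 88.
LPT 91, FIFO 77, EDD 88 → minimum 77.

77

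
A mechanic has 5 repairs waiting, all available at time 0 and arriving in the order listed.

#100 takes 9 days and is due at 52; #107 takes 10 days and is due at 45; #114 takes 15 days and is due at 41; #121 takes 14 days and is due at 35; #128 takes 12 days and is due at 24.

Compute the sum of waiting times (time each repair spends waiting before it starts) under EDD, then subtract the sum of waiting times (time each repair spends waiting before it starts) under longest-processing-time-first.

EDD (increasing due date): #128 #121 #114 #107 #100.
#128: waits 0, runs 0→12
#121: waits 12, runs 12→26
#114: waits 26, runs 26→41
#107: waits 41, runs 41→51
#100: waits 51, runs 51→60
Sum = 0+12+26+41+51 = 130.
LPT (decreasing processing time): #114 #121 #128 #107 #100.
#114: waits 0, runs 0→15
#121: waits 15, runs 15→29
#128: waits 29, runs 29→41
#107: waits 41, runs 41→51
#100: waits 51, runs 51→60
Sum = 0+15+29+41+51 = 136.
Difference = 130 − 136 = -6.

-6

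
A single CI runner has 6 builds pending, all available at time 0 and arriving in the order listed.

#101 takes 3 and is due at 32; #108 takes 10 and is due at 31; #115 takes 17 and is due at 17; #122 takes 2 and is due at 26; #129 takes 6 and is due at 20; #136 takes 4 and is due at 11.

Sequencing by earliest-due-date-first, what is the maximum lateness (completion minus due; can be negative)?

EDD (increasing due date): #136 #115 #129 #122 #108 #101.
#136: 0→4, due 11, lateness -7
#115: 4→21, due 17, lateness 4
#129: 21→27, due 20, lateness 7
#122: 27→29, due 26, lateness 3
#108: 29→39, due 31, lateness 8
#101: 39→42, due 32, lateness 10
Maximum = 10.

10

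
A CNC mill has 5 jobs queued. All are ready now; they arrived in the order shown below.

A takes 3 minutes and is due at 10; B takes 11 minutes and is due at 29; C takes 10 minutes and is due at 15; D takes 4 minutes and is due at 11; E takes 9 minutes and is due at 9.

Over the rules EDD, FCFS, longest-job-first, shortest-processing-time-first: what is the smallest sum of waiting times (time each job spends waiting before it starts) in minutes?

52

EDD (increasing due date): E A D C B.
E: waits 0, runs 0→9
A: waits 9, runs 9→12
D: waits 12, runs 12→16
C: waits 16, runs 16→26
B: waits 26, runs 26→37
Sum = 0+9+12+16+26 = 63.
FIFO (arrival order): A B C D E.
A: waits 0, runs 0→3
B: waits 3, runs 3→14
C: waits 14, runs 14→24
D: waits 24, runs 24→28
E: waits 28, runs 28→37
Sum = 0+3+14+24+28 = 69.
LPT (decreasing processing time): B C E D A.
B: waits 0, runs 0→11
C: waits 11, runs 11→21
E: waits 21, runs 21→30
D: waits 30, runs 30→34
A: waits 34, runs 34→37
Sum = 0+11+21+30+34 = 96.
SPT (increasing processing time): A D E C B.
A: waits 0, runs 0→3
D: waits 3, runs 3→7
E: waits 7, runs 7→16
C: waits 16, runs 16→26
B: waits 26, runs 26→37
Sum = 0+3+7+16+26 = 52.
EDD 63, FIFO 69, LPT 96, SPT 52 → minimum 52.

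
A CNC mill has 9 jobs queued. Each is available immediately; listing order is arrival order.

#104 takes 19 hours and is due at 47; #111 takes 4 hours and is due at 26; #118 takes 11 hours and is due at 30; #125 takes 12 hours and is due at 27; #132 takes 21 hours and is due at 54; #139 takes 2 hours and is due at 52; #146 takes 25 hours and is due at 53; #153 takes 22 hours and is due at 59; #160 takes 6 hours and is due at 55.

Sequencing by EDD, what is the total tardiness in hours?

168

EDD (increasing due date): #111 #125 #118 #104 #139 #146 #132 #160 #153.
#111: 0→4, due 26, tardiness 0
#125: 4→16, due 27, tardiness 0
#118: 16→27, due 30, tardiness 0
#104: 27→46, due 47, tardiness 0
#139: 46→48, due 52, tardiness 0
#146: 48→73, due 53, tardiness 20
#132: 73→94, due 54, tardiness 40
#160: 94→100, due 55, tardiness 45
#153: 100→122, due 59, tardiness 63
Sum = 0+0+0+0+0+20+40+45+63 = 168.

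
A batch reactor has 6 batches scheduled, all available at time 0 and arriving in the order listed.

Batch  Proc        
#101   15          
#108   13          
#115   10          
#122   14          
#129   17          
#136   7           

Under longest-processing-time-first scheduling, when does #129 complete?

17

LPT (decreasing processing time): #129 #101 #122 #108 #115 #136.
#129: 0→17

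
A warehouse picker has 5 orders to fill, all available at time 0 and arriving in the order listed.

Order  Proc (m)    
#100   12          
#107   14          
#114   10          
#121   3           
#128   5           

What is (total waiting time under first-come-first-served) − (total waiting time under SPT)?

FIFO (arrival order): #100 #107 #114 #121 #128.
#100: waits 0, runs 0→12
#107: waits 12, runs 12→26
#114: waits 26, runs 26→36
#121: waits 36, runs 36→39
#128: waits 39, runs 39→44
Sum = 0+12+26+36+39 = 113.
SPT (increasing processing time): #121 #128 #114 #100 #107.
#121: waits 0, runs 0→3
#128: waits 3, runs 3→8
#114: waits 8, runs 8→18
#100: waits 18, runs 18→30
#107: waits 30, runs 30→44
Sum = 0+3+8+18+30 = 59.
Difference = 113 − 59 = 54.

54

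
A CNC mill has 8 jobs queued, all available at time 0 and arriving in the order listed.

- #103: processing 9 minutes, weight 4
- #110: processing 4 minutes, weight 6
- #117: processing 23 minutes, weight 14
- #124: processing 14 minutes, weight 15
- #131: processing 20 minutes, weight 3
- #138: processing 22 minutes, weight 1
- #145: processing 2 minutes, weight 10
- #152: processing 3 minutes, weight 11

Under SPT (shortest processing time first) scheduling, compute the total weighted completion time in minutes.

SPT (increasing processing time): #145 #152 #110 #103 #124 #131 #138 #117.
#145: finishes 2, weight 10, w·C = 20
#152: finishes 5, weight 11, w·C = 55
#110: finishes 9, weight 6, w·C = 54
#103: finishes 18, weight 4, w·C = 72
#124: finishes 32, weight 15, w·C = 480
#131: finishes 52, weight 3, w·C = 156
#138: finishes 74, weight 1, w·C = 74
#117: finishes 97, weight 14, w·C = 1358
Sum = 20+55+54+72+480+156+74+1358 = 2269.

2269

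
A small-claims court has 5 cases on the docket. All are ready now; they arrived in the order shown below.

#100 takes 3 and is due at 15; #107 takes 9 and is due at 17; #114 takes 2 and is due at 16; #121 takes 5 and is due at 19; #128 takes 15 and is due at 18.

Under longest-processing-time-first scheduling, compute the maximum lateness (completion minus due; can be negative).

18

LPT (decreasing processing time): #128 #107 #121 #100 #114.
#128: 0→15, due 18, lateness -3
#107: 15→24, due 17, lateness 7
#121: 24→29, due 19, lateness 10
#100: 29→32, due 15, lateness 17
#114: 32→34, due 16, lateness 18
Maximum = 18.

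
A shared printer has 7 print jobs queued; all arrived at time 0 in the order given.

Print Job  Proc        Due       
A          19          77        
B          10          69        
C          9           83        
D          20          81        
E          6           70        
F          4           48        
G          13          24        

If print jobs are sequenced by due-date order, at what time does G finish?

EDD (increasing due date): G F B E A D C.
G: 0→13

13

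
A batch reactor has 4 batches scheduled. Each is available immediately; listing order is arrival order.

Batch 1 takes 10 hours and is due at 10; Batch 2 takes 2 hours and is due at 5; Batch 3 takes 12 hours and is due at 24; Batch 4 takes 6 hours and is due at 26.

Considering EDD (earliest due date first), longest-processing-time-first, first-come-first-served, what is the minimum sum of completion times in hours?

68

EDD (increasing due date): Batch 2 Batch 1 Batch 3 Batch 4.
Batch 2: 0→2
Batch 1: 2→12
Batch 3: 12→24
Batch 4: 24→30
Sum = 2+12+24+30 = 68.
LPT (decreasing processing time): Batch 3 Batch 1 Batch 4 Batch 2.
Batch 3: 0→12
Batch 1: 12→22
Batch 4: 22→28
Batch 2: 28→30
Sum = 12+22+28+30 = 92.
FIFO (arrival order): Batch 1 Batch 2 Batch 3 Batch 4.
Batch 1: 0→10
Batch 2: 10→12
Batch 3: 12→24
Batch 4: 24→30
Sum = 10+12+24+30 = 76.
EDD 68, LPT 92, FIFO 76 → minimum 68.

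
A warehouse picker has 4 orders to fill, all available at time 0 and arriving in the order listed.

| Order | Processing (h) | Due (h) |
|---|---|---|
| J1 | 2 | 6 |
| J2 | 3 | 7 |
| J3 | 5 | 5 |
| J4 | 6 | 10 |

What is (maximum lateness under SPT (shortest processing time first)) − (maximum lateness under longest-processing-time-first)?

SPT (increasing processing time): J1 J2 J3 J4.
J1: 0→2, due 6, lateness -4
J2: 2→5, due 7, lateness -2
J3: 5→10, due 5, lateness 5
J4: 10→16, due 10, lateness 6
Maximum = 6.
LPT (decreasing processing time): J4 J3 J2 J1.
J4: 0→6, due 10, lateness -4
J3: 6→11, due 5, lateness 6
J2: 11→14, due 7, lateness 7
J1: 14→16, due 6, lateness 10
Maximum = 10.
Difference = 6 − 10 = -4.

-4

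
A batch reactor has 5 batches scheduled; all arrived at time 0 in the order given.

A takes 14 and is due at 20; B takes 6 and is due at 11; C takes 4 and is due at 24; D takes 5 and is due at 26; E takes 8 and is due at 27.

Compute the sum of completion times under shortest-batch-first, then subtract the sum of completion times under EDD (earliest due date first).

-28

SPT (increasing processing time): C D B E A.
C: 0→4
D: 4→9
B: 9→15
E: 15→23
A: 23→37
Sum = 4+9+15+23+37 = 88.
EDD (increasing due date): B A C D E.
B: 0→6
A: 6→20
C: 20→24
D: 24→29
E: 29→37
Sum = 6+20+24+29+37 = 116.
Difference = 88 − 116 = -28.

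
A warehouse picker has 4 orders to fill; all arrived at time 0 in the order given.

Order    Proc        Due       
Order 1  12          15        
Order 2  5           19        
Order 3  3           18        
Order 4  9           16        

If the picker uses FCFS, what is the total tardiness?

FIFO (arrival order): Order 1 Order 2 Order 3 Order 4.
Order 1: 0→12, due 15, tardiness 0
Order 2: 12→17, due 19, tardiness 0
Order 3: 17→20, due 18, tardiness 2
Order 4: 20→29, due 16, tardiness 13
Sum = 0+0+2+13 = 15.

15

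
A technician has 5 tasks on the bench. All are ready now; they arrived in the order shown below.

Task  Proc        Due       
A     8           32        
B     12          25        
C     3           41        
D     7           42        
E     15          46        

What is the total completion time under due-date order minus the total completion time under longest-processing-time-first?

-34

EDD (increasing due date): B A C D E.
B: 0→12
A: 12→20
C: 20→23
D: 23→30
E: 30→45
Sum = 12+20+23+30+45 = 130.
LPT (decreasing processing time): E B A D C.
E: 0→15
B: 15→27
A: 27→35
D: 35→42
C: 42→45
Sum = 15+27+35+42+45 = 164.
Difference = 130 − 164 = -34.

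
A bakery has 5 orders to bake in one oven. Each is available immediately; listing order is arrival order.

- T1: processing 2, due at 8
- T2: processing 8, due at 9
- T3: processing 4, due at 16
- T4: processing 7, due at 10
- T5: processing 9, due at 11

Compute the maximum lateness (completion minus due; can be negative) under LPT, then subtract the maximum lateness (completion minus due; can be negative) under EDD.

LPT (decreasing processing time): T5 T2 T4 T3 T1.
T5: 0→9, due 11, lateness -2
T2: 9→17, due 9, lateness 8
T4: 17→24, due 10, lateness 14
T3: 24→28, due 16, lateness 12
T1: 28→30, due 8, lateness 22
Maximum = 22.
EDD (increasing due date): T1 T2 T4 T5 T3.
T1: 0→2, due 8, lateness -6
T2: 2→10, due 9, lateness 1
T4: 10→17, due 10, lateness 7
T5: 17→26, due 11, lateness 15
T3: 26→30, due 16, lateness 14
Maximum = 15.
Difference = 22 − 15 = 7.

7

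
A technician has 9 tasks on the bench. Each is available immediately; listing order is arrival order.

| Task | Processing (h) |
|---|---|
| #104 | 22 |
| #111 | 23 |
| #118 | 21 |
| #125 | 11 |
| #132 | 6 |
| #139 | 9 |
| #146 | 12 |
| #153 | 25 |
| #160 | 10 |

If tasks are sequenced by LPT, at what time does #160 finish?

LPT (decreasing processing time): #153 #111 #104 #118 #146 #125 #160 #139 #132.
#153: 0→25
#111: 25→48
#104: 48→70
#118: 70→91
#146: 91→103
#125: 103→114
#160: 114→124

124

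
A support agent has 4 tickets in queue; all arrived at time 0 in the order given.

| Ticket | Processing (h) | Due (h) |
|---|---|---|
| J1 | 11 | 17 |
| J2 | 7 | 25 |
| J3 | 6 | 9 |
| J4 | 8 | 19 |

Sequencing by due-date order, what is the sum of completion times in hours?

EDD (increasing due date): J3 J1 J4 J2.
J3: 0→6
J1: 6→17
J4: 17→25
J2: 25→32
Sum = 6+17+25+32 = 80.

80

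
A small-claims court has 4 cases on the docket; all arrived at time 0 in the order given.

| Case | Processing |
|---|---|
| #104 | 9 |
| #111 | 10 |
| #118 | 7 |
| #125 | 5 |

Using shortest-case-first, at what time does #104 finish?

SPT (increasing processing time): #125 #118 #104 #111.
#125: 0→5
#118: 5→12
#104: 12→21

21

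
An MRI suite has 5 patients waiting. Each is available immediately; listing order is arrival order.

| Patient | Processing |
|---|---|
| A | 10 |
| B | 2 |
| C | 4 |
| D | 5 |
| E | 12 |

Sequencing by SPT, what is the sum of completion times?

SPT (increasing processing time): B C D A E.
B: 0→2
C: 2→6
D: 6→11
A: 11→21
E: 21→33
Sum = 2+6+11+21+33 = 73.

73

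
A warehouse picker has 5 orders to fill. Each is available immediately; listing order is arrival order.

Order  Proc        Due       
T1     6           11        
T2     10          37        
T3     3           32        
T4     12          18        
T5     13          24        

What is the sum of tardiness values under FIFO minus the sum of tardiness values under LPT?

-16

FIFO (arrival order): T1 T2 T3 T4 T5.
T1: 0→6, due 11, tardiness 0
T2: 6→16, due 37, tardiness 0
T3: 16→19, due 32, tardiness 0
T4: 19→31, due 18, tardiness 13
T5: 31→44, due 24, tardiness 20
Sum = 0+0+0+13+20 = 33.
LPT (decreasing processing time): T5 T4 T2 T1 T3.
T5: 0→13, due 24, tardiness 0
T4: 13→25, due 18, tardiness 7
T2: 25→35, due 37, tardiness 0
T1: 35→41, due 11, tardiness 30
T3: 41→44, due 32, tardiness 12
Sum = 0+7+0+30+12 = 49.
Difference = 33 − 49 = -16.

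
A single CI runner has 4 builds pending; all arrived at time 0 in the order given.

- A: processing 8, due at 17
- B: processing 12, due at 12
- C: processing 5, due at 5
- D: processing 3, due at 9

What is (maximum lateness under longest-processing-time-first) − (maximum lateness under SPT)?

LPT (decreasing processing time): B A C D.
B: 0→12, due 12, lateness 0
A: 12→20, due 17, lateness 3
C: 20→25, due 5, lateness 20
D: 25→28, due 9, lateness 19
Maximum = 20.
SPT (increasing processing time): D C A B.
D: 0→3, due 9, lateness -6
C: 3→8, due 5, lateness 3
A: 8→16, due 17, lateness -1
B: 16→28, due 12, lateness 16
Maximum = 16.
Difference = 20 − 16 = 4.

4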